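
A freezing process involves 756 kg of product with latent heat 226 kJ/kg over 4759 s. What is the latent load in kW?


Q_lat = m * h_fg / t
Q_lat = 756 * 226 / 4759
Q_lat = 35.9 kW

35.9


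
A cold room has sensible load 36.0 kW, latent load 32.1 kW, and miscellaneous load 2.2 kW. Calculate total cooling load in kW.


Q_total = Q_s + Q_l + Q_misc
Q_total = 36.0 + 32.1 + 2.2
Q_total = 70.3 kW

70.3


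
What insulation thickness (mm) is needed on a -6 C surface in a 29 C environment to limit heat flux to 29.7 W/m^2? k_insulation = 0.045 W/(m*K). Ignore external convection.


dT = 29 - (-6) = 35 K
thickness = k * dT / q_max * 1000
thickness = 0.045 * 35 / 29.7 * 1000
thickness = 53.0 mm

53.0


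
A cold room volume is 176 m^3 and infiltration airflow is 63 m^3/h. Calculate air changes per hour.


ACH = flow / volume
ACH = 63 / 176
ACH = 0.358

0.358


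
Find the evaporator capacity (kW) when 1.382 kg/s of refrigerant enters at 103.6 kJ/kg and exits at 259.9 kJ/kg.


dh = 259.9 - 103.6 = 156.3 kJ/kg
Q_evap = m_dot * dh = 1.382 * 156.3
Q_evap = 216.01 kW

216.01


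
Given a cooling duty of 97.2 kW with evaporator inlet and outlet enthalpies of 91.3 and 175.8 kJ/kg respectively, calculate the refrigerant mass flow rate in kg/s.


dh = 175.8 - 91.3 = 84.5 kJ/kg
m_dot = Q / dh = 97.2 / 84.5 = 1.1503 kg/s

1.1503


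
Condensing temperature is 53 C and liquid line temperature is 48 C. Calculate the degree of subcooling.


Subcooling = T_cond - T_liquid
Subcooling = 53 - 48
Subcooling = 5 K

5


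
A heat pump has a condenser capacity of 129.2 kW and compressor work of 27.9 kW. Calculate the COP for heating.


COP_hp = Q_cond / W
COP_hp = 129.2 / 27.9
COP_hp = 4.631

4.631


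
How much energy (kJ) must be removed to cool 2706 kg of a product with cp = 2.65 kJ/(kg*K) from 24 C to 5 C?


dT = 24 - (5) = 19 K
Q = m * cp * dT = 2706 * 2.65 * 19
Q = 136247 kJ

136247


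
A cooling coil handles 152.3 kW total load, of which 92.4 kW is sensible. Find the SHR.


SHR = Q_sensible / Q_total
SHR = 92.4 / 152.3
SHR = 0.607

0.607


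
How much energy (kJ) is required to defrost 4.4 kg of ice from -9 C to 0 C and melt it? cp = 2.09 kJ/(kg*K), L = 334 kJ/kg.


Sensible heat = cp * dT = 2.09 * 9 = 18.81 kJ/kg
Total per kg = 18.81 + 334 = 352.81 kJ/kg
Q = m * total = 4.4 * 352.81
Q = 1552.4 kJ

1552.4


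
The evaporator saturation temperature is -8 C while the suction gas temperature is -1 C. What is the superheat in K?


Superheat = T_suction - T_evap
Superheat = -1 - (-8)
Superheat = 7 K

7


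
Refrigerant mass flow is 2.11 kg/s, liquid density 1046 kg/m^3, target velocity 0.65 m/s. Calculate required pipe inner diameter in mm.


A = m_dot / (rho * v) = 2.11 / (1046 * 0.65) = 0.003103397558 m^2
d = sqrt(4*A/pi) * 1000
d = 62.9 mm

62.9


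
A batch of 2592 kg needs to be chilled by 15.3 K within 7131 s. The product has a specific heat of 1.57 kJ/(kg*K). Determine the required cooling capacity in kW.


Q = m * cp * dT / t
Q = 2592 * 1.57 * 15.3 / 7131
Q = 8.731 kW

8.731


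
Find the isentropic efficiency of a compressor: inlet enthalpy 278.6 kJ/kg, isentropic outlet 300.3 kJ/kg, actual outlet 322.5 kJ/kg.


dh_ideal = 300.3 - 278.6 = 21.7 kJ/kg
dh_actual = 322.5 - 278.6 = 43.9 kJ/kg
eta_s = dh_ideal / dh_actual = 21.7 / 43.9
eta_s = 0.4943

0.4943


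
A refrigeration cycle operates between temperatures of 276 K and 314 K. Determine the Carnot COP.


dT = 314 - 276 = 38 K
COP_carnot = T_cold / dT = 276 / 38
COP_carnot = 7.263

7.263


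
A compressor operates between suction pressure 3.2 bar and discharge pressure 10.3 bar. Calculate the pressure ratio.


PR = P_high / P_low
PR = 10.3 / 3.2
PR = 3.219

3.219


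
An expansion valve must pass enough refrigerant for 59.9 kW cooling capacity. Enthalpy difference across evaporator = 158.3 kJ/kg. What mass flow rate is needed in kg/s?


m_dot = Q / dh
m_dot = 59.9 / 158.3
m_dot = 0.3784 kg/s

0.3784


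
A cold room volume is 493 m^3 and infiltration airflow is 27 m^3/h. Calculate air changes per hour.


ACH = flow / volume
ACH = 27 / 493
ACH = 0.055

0.055


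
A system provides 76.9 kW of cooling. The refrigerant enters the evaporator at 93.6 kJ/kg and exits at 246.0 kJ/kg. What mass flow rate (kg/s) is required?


dh = 246.0 - 93.6 = 152.4 kJ/kg
m_dot = Q / dh = 76.9 / 152.4 = 0.5046 kg/s

0.5046


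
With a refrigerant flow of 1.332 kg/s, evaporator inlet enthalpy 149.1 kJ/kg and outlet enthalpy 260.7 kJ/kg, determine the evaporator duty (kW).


dh = 260.7 - 149.1 = 111.6 kJ/kg
Q_evap = m_dot * dh = 1.332 * 111.6
Q_evap = 148.65 kW

148.65


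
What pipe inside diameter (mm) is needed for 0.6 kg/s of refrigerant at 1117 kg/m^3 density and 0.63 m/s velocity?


A = m_dot / (rho * v) = 0.6 / (1117 * 0.63) = 0.0008526239502 m^2
d = sqrt(4*A/pi) * 1000
d = 32.9 mm

32.9


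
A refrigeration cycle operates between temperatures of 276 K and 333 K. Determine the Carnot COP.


dT = 333 - 276 = 57 K
COP_carnot = T_cold / dT = 276 / 57
COP_carnot = 4.842

4.842


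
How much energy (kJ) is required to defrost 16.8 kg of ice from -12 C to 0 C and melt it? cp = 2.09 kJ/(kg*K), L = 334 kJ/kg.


Sensible heat = cp * dT = 2.09 * 12 = 25.08 kJ/kg
Total per kg = 25.08 + 334 = 359.08 kJ/kg
Q = m * total = 16.8 * 359.08
Q = 6032.5 kJ

6032.5


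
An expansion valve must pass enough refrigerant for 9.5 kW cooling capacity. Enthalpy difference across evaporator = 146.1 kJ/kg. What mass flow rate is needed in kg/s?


m_dot = Q / dh
m_dot = 9.5 / 146.1
m_dot = 0.065 kg/s

0.065


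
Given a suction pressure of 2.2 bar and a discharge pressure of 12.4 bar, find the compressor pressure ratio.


PR = P_high / P_low
PR = 12.4 / 2.2
PR = 5.636

5.636


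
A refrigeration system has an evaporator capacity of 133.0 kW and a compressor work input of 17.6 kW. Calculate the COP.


COP = Q_evap / W
COP = 133.0 / 17.6
COP = 7.557

7.557


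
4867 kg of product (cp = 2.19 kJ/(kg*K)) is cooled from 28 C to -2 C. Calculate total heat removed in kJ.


dT = 28 - (-2) = 30 K
Q = m * cp * dT = 4867 * 2.19 * 30
Q = 319762 kJ

319762


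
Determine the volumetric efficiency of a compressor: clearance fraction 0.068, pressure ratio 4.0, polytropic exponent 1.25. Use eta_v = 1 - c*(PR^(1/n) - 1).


PR^(1/n) = 4.0^(1/1.25) = 3.03143313
eta_v = 1 - 0.068 * (3.03143313 - 1)
eta_v = 0.8619

0.8619


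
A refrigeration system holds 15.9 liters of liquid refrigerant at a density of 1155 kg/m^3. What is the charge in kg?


Charge = V * rho / 1000
Charge = 15.9 * 1155 / 1000
Charge = 18.36 kg

18.36


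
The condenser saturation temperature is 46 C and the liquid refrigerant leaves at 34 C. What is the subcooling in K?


Subcooling = T_cond - T_liquid
Subcooling = 46 - 34
Subcooling = 12 K

12


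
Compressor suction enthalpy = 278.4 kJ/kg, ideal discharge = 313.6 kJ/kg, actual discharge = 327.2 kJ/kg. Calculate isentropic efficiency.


dh_ideal = 313.6 - 278.4 = 35.2 kJ/kg
dh_actual = 327.2 - 278.4 = 48.8 kJ/kg
eta_s = dh_ideal / dh_actual = 35.2 / 48.8
eta_s = 0.7213

0.7213


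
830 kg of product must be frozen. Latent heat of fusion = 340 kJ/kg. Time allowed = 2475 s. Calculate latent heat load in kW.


Q_lat = m * h_fg / t
Q_lat = 830 * 340 / 2475
Q_lat = 114.02 kW

114.02


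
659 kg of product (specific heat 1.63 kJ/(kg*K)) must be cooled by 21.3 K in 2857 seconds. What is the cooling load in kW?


Q = m * cp * dT / t
Q = 659 * 1.63 * 21.3 / 2857
Q = 8.008 kW

8.008


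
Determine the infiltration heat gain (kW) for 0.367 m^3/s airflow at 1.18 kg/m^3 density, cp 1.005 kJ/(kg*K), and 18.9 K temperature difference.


Q = V_dot * rho * cp * dT
Q = 0.367 * 1.18 * 1.005 * 18.9
Q = 8.226 kW

8.226


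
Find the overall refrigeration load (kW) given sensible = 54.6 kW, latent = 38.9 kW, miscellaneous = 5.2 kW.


Q_total = Q_s + Q_l + Q_misc
Q_total = 54.6 + 38.9 + 5.2
Q_total = 98.7 kW

98.7


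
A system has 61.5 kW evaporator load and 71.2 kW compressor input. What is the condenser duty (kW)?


Q_cond = Q_evap + W
Q_cond = 61.5 + 71.2
Q_cond = 132.7 kW

132.7


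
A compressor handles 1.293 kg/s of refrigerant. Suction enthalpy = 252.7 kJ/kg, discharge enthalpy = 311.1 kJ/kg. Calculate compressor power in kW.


dh = 311.1 - 252.7 = 58.4 kJ/kg
W = m_dot * dh = 1.293 * 58.4 = 75.51 kW

75.51


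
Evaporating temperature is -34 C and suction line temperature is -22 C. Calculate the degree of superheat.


Superheat = T_suction - T_evap
Superheat = -22 - (-34)
Superheat = 12 K

12


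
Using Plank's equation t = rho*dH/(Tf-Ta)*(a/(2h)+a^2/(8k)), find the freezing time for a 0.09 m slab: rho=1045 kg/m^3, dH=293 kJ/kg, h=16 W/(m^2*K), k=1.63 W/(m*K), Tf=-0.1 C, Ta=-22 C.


dT = -0.1 - (-22) = 21.9 K
term1 = a/(2h) = 0.09/(2*16) = 0.0028125
term2 = a^2/(8k) = 0.09^2/(8*1.63) = 0.0006211656442
t = rho*dH*1000/dT * (term1 + term2)
t = 1045*293*1000/21.9 * (0.0028125 + 0.0006211656442)
t = 48006 s

48006


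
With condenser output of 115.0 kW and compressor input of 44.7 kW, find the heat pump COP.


COP_hp = Q_cond / W
COP_hp = 115.0 / 44.7
COP_hp = 2.573

2.573


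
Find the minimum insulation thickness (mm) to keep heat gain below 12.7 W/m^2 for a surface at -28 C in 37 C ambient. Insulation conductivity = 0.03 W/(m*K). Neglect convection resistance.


dT = 37 - (-28) = 65 K
thickness = k * dT / q_max * 1000
thickness = 0.03 * 65 / 12.7 * 1000
thickness = 153.5 mm

153.5


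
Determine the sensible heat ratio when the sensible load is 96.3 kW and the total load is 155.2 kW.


SHR = Q_sensible / Q_total
SHR = 96.3 / 155.2
SHR = 0.62

0.62


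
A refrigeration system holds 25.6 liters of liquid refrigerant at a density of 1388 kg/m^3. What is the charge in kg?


Charge = V * rho / 1000
Charge = 25.6 * 1388 / 1000
Charge = 35.53 kg

35.53


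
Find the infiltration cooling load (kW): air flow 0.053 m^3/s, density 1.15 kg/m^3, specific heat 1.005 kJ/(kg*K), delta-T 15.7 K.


Q = V_dot * rho * cp * dT
Q = 0.053 * 1.15 * 1.005 * 15.7
Q = 0.962 kW

0.962


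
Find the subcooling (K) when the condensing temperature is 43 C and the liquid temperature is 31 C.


Subcooling = T_cond - T_liquid
Subcooling = 43 - 31
Subcooling = 12 K

12


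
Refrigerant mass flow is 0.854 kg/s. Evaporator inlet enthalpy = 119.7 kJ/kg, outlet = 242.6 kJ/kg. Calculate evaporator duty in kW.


dh = 242.6 - 119.7 = 122.9 kJ/kg
Q_evap = m_dot * dh = 0.854 * 122.9
Q_evap = 104.96 kW

104.96


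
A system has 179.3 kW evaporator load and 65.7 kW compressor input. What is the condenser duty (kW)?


Q_cond = Q_evap + W
Q_cond = 179.3 + 65.7
Q_cond = 245.0 kW

245.0


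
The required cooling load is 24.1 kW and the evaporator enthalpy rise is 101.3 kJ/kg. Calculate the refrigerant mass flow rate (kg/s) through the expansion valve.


m_dot = Q / dh
m_dot = 24.1 / 101.3
m_dot = 0.2379 kg/s

0.2379


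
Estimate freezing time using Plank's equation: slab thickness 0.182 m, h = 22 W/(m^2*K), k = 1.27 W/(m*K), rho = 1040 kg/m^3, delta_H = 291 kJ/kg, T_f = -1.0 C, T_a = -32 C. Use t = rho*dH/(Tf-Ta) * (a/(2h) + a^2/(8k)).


dT = -1.0 - (-32) = 31.0 K
term1 = a/(2h) = 0.182/(2*22) = 0.004136363636
term2 = a^2/(8k) = 0.182^2/(8*1.27) = 0.00326023622
t = rho*dH*1000/dT * (term1 + term2)
t = 1040*291*1000/31.0 * (0.004136363636 + 0.00326023622)
t = 72210 s

72210


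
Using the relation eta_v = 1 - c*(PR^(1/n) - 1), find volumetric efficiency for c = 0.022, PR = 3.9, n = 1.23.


PR^(1/n) = 3.9^(1/1.23) = 3.02371136
eta_v = 1 - 0.022 * (3.02371136 - 1)
eta_v = 0.9555

0.9555


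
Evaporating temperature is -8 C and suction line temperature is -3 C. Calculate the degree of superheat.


Superheat = T_suction - T_evap
Superheat = -3 - (-8)
Superheat = 5 K

5


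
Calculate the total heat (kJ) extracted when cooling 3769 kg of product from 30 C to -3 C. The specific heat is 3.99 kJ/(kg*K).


dT = 30 - (-3) = 33 K
Q = m * cp * dT = 3769 * 3.99 * 33
Q = 496264 kJ

496264


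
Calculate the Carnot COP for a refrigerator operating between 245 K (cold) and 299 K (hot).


dT = 299 - 245 = 54 K
COP_carnot = T_cold / dT = 245 / 54
COP_carnot = 4.537

4.537


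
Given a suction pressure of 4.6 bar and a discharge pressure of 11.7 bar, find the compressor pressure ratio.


PR = P_high / P_low
PR = 11.7 / 4.6
PR = 2.543

2.543


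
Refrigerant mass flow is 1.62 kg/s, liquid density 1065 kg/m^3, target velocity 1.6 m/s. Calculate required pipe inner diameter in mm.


A = m_dot / (rho * v) = 1.62 / (1065 * 1.6) = 0.0009507042254 m^2
d = sqrt(4*A/pi) * 1000
d = 34.8 mm

34.8


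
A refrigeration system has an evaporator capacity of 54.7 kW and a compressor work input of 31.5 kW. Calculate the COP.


COP = Q_evap / W
COP = 54.7 / 31.5
COP = 1.737

1.737


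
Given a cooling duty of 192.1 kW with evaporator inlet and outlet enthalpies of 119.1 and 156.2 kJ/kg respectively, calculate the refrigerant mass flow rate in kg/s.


dh = 156.2 - 119.1 = 37.1 kJ/kg
m_dot = Q / dh = 192.1 / 37.1 = 5.1779 kg/s

5.1779


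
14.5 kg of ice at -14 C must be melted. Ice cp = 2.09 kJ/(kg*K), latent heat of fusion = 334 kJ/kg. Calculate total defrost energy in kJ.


Sensible heat = cp * dT = 2.09 * 14 = 29.26 kJ/kg
Total per kg = 29.26 + 334 = 363.26 kJ/kg
Q = m * total = 14.5 * 363.26
Q = 5267.3 kJ

5267.3


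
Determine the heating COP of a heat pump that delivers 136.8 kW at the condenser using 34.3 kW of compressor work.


COP_hp = Q_cond / W
COP_hp = 136.8 / 34.3
COP_hp = 3.988

3.988


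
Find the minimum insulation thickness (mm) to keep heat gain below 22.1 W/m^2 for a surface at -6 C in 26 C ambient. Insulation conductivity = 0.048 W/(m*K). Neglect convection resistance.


dT = 26 - (-6) = 32 K
thickness = k * dT / q_max * 1000
thickness = 0.048 * 32 / 22.1 * 1000
thickness = 69.5 mm

69.5


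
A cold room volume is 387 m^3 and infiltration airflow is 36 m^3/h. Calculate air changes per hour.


ACH = flow / volume
ACH = 36 / 387
ACH = 0.093

0.093


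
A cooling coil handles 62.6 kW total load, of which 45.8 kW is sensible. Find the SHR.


SHR = Q_sensible / Q_total
SHR = 45.8 / 62.6
SHR = 0.732

0.732


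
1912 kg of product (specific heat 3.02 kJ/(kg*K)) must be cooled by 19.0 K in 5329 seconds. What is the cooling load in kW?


Q = m * cp * dT / t
Q = 1912 * 3.02 * 19.0 / 5329
Q = 20.587 kW

20.587


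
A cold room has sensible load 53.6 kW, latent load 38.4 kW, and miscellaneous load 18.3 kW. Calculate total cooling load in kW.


Q_total = Q_s + Q_l + Q_misc
Q_total = 53.6 + 38.4 + 18.3
Q_total = 110.3 kW

110.3


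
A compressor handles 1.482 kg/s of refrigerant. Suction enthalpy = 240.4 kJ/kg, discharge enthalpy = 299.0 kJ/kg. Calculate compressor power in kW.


dh = 299.0 - 240.4 = 58.6 kJ/kg
W = m_dot * dh = 1.482 * 58.6 = 86.85 kW

86.85


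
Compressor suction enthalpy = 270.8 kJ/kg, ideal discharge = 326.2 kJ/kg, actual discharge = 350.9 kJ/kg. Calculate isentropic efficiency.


dh_ideal = 326.2 - 270.8 = 55.4 kJ/kg
dh_actual = 350.9 - 270.8 = 80.1 kJ/kg
eta_s = dh_ideal / dh_actual = 55.4 / 80.1
eta_s = 0.6916

0.6916


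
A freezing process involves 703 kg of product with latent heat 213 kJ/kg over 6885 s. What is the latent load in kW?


Q_lat = m * h_fg / t
Q_lat = 703 * 213 / 6885
Q_lat = 21.75 kW

21.75


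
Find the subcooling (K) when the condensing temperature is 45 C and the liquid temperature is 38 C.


Subcooling = T_cond - T_liquid
Subcooling = 45 - 38
Subcooling = 7 K

7


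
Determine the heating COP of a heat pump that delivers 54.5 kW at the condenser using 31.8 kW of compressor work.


COP_hp = Q_cond / W
COP_hp = 54.5 / 31.8
COP_hp = 1.714

1.714


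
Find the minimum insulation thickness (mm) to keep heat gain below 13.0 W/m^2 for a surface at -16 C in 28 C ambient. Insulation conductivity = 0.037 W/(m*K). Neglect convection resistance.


dT = 28 - (-16) = 44 K
thickness = k * dT / q_max * 1000
thickness = 0.037 * 44 / 13.0 * 1000
thickness = 125.2 mm

125.2


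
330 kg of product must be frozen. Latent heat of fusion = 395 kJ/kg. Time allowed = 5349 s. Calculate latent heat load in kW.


Q_lat = m * h_fg / t
Q_lat = 330 * 395 / 5349
Q_lat = 24.37 kW

24.37


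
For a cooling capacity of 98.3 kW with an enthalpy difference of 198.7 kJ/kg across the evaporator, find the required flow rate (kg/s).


m_dot = Q / dh
m_dot = 98.3 / 198.7
m_dot = 0.4947 kg/s

0.4947


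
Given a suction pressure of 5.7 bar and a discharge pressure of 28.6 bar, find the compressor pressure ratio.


PR = P_high / P_low
PR = 28.6 / 5.7
PR = 5.018

5.018


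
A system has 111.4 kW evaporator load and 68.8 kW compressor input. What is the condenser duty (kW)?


Q_cond = Q_evap + W
Q_cond = 111.4 + 68.8
Q_cond = 180.2 kW

180.2


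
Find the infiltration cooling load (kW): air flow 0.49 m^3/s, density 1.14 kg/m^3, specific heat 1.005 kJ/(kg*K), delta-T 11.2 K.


Q = V_dot * rho * cp * dT
Q = 0.49 * 1.14 * 1.005 * 11.2
Q = 6.288 kW

6.288


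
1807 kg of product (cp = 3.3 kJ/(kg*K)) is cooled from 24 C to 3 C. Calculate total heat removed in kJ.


dT = 24 - (3) = 21 K
Q = m * cp * dT = 1807 * 3.3 * 21
Q = 125225 kJ

125225


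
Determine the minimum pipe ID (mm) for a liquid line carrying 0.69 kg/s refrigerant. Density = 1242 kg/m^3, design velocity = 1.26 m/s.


A = m_dot / (rho * v) = 0.69 / (1242 * 1.26) = 0.0004409171076 m^2
d = sqrt(4*A/pi) * 1000
d = 23.7 mm

23.7


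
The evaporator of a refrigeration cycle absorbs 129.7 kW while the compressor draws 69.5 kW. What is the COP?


COP = Q_evap / W
COP = 129.7 / 69.5
COP = 1.866

1.866


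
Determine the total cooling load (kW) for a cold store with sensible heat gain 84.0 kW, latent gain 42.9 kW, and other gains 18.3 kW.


Q_total = Q_s + Q_l + Q_misc
Q_total = 84.0 + 42.9 + 18.3
Q_total = 145.2 kW

145.2


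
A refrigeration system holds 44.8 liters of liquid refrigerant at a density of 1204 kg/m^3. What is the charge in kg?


Charge = V * rho / 1000
Charge = 44.8 * 1204 / 1000
Charge = 53.94 kg

53.94


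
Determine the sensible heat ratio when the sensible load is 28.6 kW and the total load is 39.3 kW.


SHR = Q_sensible / Q_total
SHR = 28.6 / 39.3
SHR = 0.728

0.728


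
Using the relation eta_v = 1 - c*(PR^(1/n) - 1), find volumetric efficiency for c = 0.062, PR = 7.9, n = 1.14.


PR^(1/n) = 7.9^(1/1.14) = 6.12903618
eta_v = 1 - 0.062 * (6.12903618 - 1)
eta_v = 0.682

0.682


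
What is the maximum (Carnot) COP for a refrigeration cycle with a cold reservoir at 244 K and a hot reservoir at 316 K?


dT = 316 - 244 = 72 K
COP_carnot = T_cold / dT = 244 / 72
COP_carnot = 3.389

3.389


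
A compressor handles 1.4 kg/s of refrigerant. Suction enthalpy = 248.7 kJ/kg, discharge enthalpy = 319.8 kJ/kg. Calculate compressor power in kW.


dh = 319.8 - 248.7 = 71.1 kJ/kg
W = m_dot * dh = 1.4 * 71.1 = 99.54 kW

99.54


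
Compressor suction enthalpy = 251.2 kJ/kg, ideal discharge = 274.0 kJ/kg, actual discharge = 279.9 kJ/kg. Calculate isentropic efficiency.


dh_ideal = 274.0 - 251.2 = 22.8 kJ/kg
dh_actual = 279.9 - 251.2 = 28.7 kJ/kg
eta_s = dh_ideal / dh_actual = 22.8 / 28.7
eta_s = 0.7944

0.7944


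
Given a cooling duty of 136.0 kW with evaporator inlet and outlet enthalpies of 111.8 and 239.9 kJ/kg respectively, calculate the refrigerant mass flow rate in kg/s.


dh = 239.9 - 111.8 = 128.1 kJ/kg
m_dot = Q / dh = 136.0 / 128.1 = 1.0617 kg/s

1.0617


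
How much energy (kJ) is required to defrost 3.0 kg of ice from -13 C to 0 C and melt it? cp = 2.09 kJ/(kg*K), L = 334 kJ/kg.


Sensible heat = cp * dT = 2.09 * 13 = 27.17 kJ/kg
Total per kg = 27.17 + 334 = 361.17 kJ/kg
Q = m * total = 3.0 * 361.17
Q = 1083.5 kJ

1083.5


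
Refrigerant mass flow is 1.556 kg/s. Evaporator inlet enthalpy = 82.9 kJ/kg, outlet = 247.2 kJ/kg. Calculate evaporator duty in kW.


dh = 247.2 - 82.9 = 164.3 kJ/kg
Q_evap = m_dot * dh = 1.556 * 164.3
Q_evap = 255.65 kW

255.65


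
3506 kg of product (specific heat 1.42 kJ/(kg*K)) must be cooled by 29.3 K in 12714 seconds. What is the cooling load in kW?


Q = m * cp * dT / t
Q = 3506 * 1.42 * 29.3 / 12714
Q = 11.473 kW

11.473


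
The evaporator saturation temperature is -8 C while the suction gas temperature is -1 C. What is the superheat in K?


Superheat = T_suction - T_evap
Superheat = -1 - (-8)
Superheat = 7 K

7


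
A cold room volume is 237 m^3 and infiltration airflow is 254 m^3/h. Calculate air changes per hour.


ACH = flow / volume
ACH = 254 / 237
ACH = 1.072

1.072


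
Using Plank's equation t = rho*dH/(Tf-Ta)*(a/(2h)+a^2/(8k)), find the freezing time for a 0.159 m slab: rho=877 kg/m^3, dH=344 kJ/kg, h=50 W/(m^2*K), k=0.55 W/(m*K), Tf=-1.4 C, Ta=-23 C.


dT = -1.4 - (-23) = 21.6 K
term1 = a/(2h) = 0.159/(2*50) = 0.00159
term2 = a^2/(8k) = 0.159^2/(8*0.55) = 0.005745681818
t = rho*dH*1000/dT * (term1 + term2)
t = 877*344*1000/21.6 * (0.00159 + 0.005745681818)
t = 102458 s

102458


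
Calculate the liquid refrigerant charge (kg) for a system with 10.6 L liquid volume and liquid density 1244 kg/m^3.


Charge = V * rho / 1000
Charge = 10.6 * 1244 / 1000
Charge = 13.19 kg

13.19


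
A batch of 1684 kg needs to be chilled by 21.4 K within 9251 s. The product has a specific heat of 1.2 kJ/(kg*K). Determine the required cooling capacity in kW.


Q = m * cp * dT / t
Q = 1684 * 1.2 * 21.4 / 9251
Q = 4.675 kW

4.675


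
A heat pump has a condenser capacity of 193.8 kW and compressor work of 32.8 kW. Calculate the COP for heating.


COP_hp = Q_cond / W
COP_hp = 193.8 / 32.8
COP_hp = 5.909

5.909


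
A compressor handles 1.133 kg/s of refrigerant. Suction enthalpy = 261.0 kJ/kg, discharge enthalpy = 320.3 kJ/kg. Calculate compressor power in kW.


dh = 320.3 - 261.0 = 59.3 kJ/kg
W = m_dot * dh = 1.133 * 59.3 = 67.19 kW

67.19


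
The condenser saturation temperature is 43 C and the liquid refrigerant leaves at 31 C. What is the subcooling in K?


Subcooling = T_cond - T_liquid
Subcooling = 43 - 31
Subcooling = 12 K

12


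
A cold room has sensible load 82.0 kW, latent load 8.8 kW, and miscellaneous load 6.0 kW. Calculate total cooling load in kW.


Q_total = Q_s + Q_l + Q_misc
Q_total = 82.0 + 8.8 + 6.0
Q_total = 96.8 kW

96.8


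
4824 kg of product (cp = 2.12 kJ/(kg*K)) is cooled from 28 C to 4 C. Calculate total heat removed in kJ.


dT = 28 - (4) = 24 K
Q = m * cp * dT = 4824 * 2.12 * 24
Q = 245445 kJ

245445


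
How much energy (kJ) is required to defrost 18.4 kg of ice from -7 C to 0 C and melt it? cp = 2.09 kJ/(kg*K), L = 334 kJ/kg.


Sensible heat = cp * dT = 2.09 * 7 = 14.63 kJ/kg
Total per kg = 14.63 + 334 = 348.63 kJ/kg
Q = m * total = 18.4 * 348.63
Q = 6414.8 kJ

6414.8


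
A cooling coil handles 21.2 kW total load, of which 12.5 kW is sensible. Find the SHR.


SHR = Q_sensible / Q_total
SHR = 12.5 / 21.2
SHR = 0.59

0.59


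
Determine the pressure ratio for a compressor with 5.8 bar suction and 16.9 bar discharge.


PR = P_high / P_low
PR = 16.9 / 5.8
PR = 2.914

2.914


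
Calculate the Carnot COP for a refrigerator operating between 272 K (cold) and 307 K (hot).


dT = 307 - 272 = 35 K
COP_carnot = T_cold / dT = 272 / 35
COP_carnot = 7.771

7.771


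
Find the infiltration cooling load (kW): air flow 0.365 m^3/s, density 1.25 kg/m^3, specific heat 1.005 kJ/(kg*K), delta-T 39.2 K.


Q = V_dot * rho * cp * dT
Q = 0.365 * 1.25 * 1.005 * 39.2
Q = 17.974 kW

17.974


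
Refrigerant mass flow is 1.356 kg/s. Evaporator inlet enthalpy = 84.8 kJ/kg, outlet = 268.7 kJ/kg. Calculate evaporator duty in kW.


dh = 268.7 - 84.8 = 183.9 kJ/kg
Q_evap = m_dot * dh = 1.356 * 183.9
Q_evap = 249.37 kW

249.37


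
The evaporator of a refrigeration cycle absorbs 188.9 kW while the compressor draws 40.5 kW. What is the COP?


COP = Q_evap / W
COP = 188.9 / 40.5
COP = 4.664

4.664


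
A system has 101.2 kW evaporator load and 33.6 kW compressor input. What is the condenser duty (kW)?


Q_cond = Q_evap + W
Q_cond = 101.2 + 33.6
Q_cond = 134.8 kW

134.8


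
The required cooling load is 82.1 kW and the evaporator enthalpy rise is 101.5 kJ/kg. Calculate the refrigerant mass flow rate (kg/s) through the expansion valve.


m_dot = Q / dh
m_dot = 82.1 / 101.5
m_dot = 0.8089 kg/s

0.8089


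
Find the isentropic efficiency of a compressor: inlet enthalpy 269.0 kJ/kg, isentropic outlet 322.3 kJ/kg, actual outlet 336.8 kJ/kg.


dh_ideal = 322.3 - 269.0 = 53.3 kJ/kg
dh_actual = 336.8 - 269.0 = 67.8 kJ/kg
eta_s = dh_ideal / dh_actual = 53.3 / 67.8
eta_s = 0.7861

0.7861


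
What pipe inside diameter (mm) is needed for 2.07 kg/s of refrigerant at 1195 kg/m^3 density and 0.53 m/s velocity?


A = m_dot / (rho * v) = 2.07 / (1195 * 0.53) = 0.003268335044 m^2
d = sqrt(4*A/pi) * 1000
d = 64.5 mm

64.5


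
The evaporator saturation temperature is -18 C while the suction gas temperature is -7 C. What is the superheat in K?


Superheat = T_suction - T_evap
Superheat = -7 - (-18)
Superheat = 11 K

11


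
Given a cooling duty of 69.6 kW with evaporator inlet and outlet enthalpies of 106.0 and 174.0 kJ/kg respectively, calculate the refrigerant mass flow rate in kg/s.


dh = 174.0 - 106.0 = 68.0 kJ/kg
m_dot = Q / dh = 69.6 / 68.0 = 1.0235 kg/s

1.0235


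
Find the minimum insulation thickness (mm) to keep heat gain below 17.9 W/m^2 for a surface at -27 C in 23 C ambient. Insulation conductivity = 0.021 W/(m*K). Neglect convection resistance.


dT = 23 - (-27) = 50 K
thickness = k * dT / q_max * 1000
thickness = 0.021 * 50 / 17.9 * 1000
thickness = 58.7 mm

58.7


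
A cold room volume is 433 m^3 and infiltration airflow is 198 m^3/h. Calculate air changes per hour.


ACH = flow / volume
ACH = 198 / 433
ACH = 0.457

0.457


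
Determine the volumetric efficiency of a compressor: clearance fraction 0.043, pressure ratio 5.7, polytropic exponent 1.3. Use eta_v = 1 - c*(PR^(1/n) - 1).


PR^(1/n) = 5.7^(1/1.3) = 3.8145402
eta_v = 1 - 0.043 * (3.8145402 - 1)
eta_v = 0.879

0.879


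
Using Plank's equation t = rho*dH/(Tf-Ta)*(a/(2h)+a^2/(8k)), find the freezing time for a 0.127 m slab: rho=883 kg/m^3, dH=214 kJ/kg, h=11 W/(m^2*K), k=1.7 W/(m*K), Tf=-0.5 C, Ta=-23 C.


dT = -0.5 - (-23) = 22.5 K
term1 = a/(2h) = 0.127/(2*11) = 0.005772727273
term2 = a^2/(8k) = 0.127^2/(8*1.7) = 0.001185955882
t = rho*dH*1000/dT * (term1 + term2)
t = 883*214*1000/22.5 * (0.005772727273 + 0.001185955882)
t = 58441 s

58441


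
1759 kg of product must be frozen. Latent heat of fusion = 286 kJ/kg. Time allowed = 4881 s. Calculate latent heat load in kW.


Q_lat = m * h_fg / t
Q_lat = 1759 * 286 / 4881
Q_lat = 103.07 kW

103.07


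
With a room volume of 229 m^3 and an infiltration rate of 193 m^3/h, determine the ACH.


ACH = flow / volume
ACH = 193 / 229
ACH = 0.843

0.843


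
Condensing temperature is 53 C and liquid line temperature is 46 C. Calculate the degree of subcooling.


Subcooling = T_cond - T_liquid
Subcooling = 53 - 46
Subcooling = 7 K

7


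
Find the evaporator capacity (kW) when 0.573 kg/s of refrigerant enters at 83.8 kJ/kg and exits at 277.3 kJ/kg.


dh = 277.3 - 83.8 = 193.5 kJ/kg
Q_evap = m_dot * dh = 0.573 * 193.5
Q_evap = 110.88 kW

110.88


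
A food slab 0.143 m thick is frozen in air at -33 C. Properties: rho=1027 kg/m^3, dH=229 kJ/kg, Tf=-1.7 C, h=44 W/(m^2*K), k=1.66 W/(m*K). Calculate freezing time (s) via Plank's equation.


dT = -1.7 - (-33) = 31.3 K
term1 = a/(2h) = 0.143/(2*44) = 0.001625
term2 = a^2/(8k) = 0.143^2/(8*1.66) = 0.001539834337
t = rho*dH*1000/dT * (term1 + term2)
t = 1027*229*1000/31.3 * (0.001625 + 0.001539834337)
t = 23780 s

23780


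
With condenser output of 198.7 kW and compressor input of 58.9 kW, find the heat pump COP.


COP_hp = Q_cond / W
COP_hp = 198.7 / 58.9
COP_hp = 3.374

3.374


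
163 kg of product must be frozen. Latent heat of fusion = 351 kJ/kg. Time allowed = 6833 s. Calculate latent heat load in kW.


Q_lat = m * h_fg / t
Q_lat = 163 * 351 / 6833
Q_lat = 8.37 kW

8.37


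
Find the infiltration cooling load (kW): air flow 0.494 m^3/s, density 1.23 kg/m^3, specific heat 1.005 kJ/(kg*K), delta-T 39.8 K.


Q = V_dot * rho * cp * dT
Q = 0.494 * 1.23 * 1.005 * 39.8
Q = 24.304 kW

24.304


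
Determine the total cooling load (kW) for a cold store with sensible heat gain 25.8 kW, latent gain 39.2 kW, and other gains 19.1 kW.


Q_total = Q_s + Q_l + Q_misc
Q_total = 25.8 + 39.2 + 19.1
Q_total = 84.1 kW

84.1


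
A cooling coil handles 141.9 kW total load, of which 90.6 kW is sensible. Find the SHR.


SHR = Q_sensible / Q_total
SHR = 90.6 / 141.9
SHR = 0.638

0.638


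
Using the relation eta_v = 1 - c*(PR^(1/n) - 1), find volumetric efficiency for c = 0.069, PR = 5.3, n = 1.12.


PR^(1/n) = 5.3^(1/1.12) = 4.43276679
eta_v = 1 - 0.069 * (4.43276679 - 1)
eta_v = 0.7631

0.7631


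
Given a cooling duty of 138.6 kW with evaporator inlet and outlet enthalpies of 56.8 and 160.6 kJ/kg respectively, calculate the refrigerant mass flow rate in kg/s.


dh = 160.6 - 56.8 = 103.8 kJ/kg
m_dot = Q / dh = 138.6 / 103.8 = 1.3353 kg/s

1.3353


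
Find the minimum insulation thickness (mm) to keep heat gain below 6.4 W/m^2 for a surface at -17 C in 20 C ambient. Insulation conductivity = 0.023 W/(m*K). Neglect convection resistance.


dT = 20 - (-17) = 37 K
thickness = k * dT / q_max * 1000
thickness = 0.023 * 37 / 6.4 * 1000
thickness = 133.0 mm

133.0


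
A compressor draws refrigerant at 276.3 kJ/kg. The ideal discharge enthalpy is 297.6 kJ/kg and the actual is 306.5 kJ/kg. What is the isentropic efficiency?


dh_ideal = 297.6 - 276.3 = 21.3 kJ/kg
dh_actual = 306.5 - 276.3 = 30.2 kJ/kg
eta_s = dh_ideal / dh_actual = 21.3 / 30.2
eta_s = 0.7053

0.7053


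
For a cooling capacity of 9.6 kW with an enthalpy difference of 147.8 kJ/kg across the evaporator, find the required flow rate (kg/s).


m_dot = Q / dh
m_dot = 9.6 / 147.8
m_dot = 0.065 kg/s

0.065


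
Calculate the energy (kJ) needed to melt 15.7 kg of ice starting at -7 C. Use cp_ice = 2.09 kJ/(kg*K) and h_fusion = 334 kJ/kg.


Sensible heat = cp * dT = 2.09 * 7 = 14.63 kJ/kg
Total per kg = 14.63 + 334 = 348.63 kJ/kg
Q = m * total = 15.7 * 348.63
Q = 5473.5 kJ

5473.5


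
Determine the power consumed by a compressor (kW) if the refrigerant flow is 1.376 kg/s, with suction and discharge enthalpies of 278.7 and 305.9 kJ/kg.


dh = 305.9 - 278.7 = 27.2 kJ/kg
W = m_dot * dh = 1.376 * 27.2 = 37.43 kW

37.43


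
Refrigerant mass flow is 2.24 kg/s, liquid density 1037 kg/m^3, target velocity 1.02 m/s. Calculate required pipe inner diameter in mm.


A = m_dot / (rho * v) = 2.24 / (1037 * 1.02) = 0.002117722692 m^2
d = sqrt(4*A/pi) * 1000
d = 51.9 mm

51.9


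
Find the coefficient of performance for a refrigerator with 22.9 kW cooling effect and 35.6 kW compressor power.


COP = Q_evap / W
COP = 22.9 / 35.6
COP = 0.643

0.643


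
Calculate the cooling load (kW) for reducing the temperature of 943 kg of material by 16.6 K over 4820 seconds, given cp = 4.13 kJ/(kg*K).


Q = m * cp * dT / t
Q = 943 * 4.13 * 16.6 / 4820
Q = 13.413 kW

13.413


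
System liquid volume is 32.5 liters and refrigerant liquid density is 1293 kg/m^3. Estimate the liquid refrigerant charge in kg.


Charge = V * rho / 1000
Charge = 32.5 * 1293 / 1000
Charge = 42.02 kg

42.02


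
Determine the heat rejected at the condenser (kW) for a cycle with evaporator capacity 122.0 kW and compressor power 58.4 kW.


Q_cond = Q_evap + W
Q_cond = 122.0 + 58.4
Q_cond = 180.4 kW

180.4


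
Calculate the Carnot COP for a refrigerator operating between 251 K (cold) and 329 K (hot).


dT = 329 - 251 = 78 K
COP_carnot = T_cold / dT = 251 / 78
COP_carnot = 3.218

3.218


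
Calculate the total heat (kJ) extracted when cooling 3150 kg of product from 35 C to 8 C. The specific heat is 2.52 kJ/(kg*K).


dT = 35 - (8) = 27 K
Q = m * cp * dT = 3150 * 2.52 * 27
Q = 214326 kJ

214326


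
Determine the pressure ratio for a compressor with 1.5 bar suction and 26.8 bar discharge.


PR = P_high / P_low
PR = 26.8 / 1.5
PR = 17.867

17.867


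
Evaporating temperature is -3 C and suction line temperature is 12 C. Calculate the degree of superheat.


Superheat = T_suction - T_evap
Superheat = 12 - (-3)
Superheat = 15 K

15


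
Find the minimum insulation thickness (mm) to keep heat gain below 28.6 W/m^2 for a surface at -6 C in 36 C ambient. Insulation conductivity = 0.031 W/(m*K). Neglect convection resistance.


dT = 36 - (-6) = 42 K
thickness = k * dT / q_max * 1000
thickness = 0.031 * 42 / 28.6 * 1000
thickness = 45.5 mm

45.5


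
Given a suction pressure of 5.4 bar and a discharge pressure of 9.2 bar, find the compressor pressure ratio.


PR = P_high / P_low
PR = 9.2 / 5.4
PR = 1.704

1.704


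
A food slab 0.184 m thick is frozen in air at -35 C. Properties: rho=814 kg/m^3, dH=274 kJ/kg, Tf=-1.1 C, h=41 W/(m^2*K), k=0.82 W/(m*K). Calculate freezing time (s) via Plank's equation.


dT = -1.1 - (-35) = 33.9 K
term1 = a/(2h) = 0.184/(2*41) = 0.002243902439
term2 = a^2/(8k) = 0.184^2/(8*0.82) = 0.00516097561
t = rho*dH*1000/dT * (term1 + term2)
t = 814*274*1000/33.9 * (0.002243902439 + 0.00516097561)
t = 48718 s

48718


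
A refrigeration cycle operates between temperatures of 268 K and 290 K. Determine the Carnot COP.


dT = 290 - 268 = 22 K
COP_carnot = T_cold / dT = 268 / 22
COP_carnot = 12.182

12.182


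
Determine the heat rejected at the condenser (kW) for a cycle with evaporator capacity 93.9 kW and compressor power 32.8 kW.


Q_cond = Q_evap + W
Q_cond = 93.9 + 32.8
Q_cond = 126.7 kW

126.7


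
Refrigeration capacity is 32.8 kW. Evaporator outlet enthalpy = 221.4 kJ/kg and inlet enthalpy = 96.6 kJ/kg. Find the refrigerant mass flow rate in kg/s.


dh = 221.4 - 96.6 = 124.8 kJ/kg
m_dot = Q / dh = 32.8 / 124.8 = 0.2628 kg/s

0.2628


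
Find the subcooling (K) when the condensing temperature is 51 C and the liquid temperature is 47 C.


Subcooling = T_cond - T_liquid
Subcooling = 51 - 47
Subcooling = 4 K

4


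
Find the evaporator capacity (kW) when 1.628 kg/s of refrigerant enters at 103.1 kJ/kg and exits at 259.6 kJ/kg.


dh = 259.6 - 103.1 = 156.5 kJ/kg
Q_evap = m_dot * dh = 1.628 * 156.5
Q_evap = 254.78 kW

254.78


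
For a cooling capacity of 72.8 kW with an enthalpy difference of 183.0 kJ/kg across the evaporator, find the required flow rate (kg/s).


m_dot = Q / dh
m_dot = 72.8 / 183.0
m_dot = 0.3978 kg/s

0.3978


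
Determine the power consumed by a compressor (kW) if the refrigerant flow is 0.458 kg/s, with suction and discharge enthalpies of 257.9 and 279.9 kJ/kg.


dh = 279.9 - 257.9 = 22.0 kJ/kg
W = m_dot * dh = 0.458 * 22.0 = 10.08 kW

10.08


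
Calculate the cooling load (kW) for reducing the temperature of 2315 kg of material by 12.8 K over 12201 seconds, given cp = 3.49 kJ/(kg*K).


Q = m * cp * dT / t
Q = 2315 * 3.49 * 12.8 / 12201
Q = 8.476 kW

8.476


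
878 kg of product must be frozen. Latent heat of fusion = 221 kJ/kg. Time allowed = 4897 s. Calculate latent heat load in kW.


Q_lat = m * h_fg / t
Q_lat = 878 * 221 / 4897
Q_lat = 39.62 kW

39.62


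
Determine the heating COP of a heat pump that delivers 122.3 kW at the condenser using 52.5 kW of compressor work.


COP_hp = Q_cond / W
COP_hp = 122.3 / 52.5
COP_hp = 2.33

2.33


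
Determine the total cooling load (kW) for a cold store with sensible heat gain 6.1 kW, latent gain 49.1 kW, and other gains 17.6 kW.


Q_total = Q_s + Q_l + Q_misc
Q_total = 6.1 + 49.1 + 17.6
Q_total = 72.8 kW

72.8


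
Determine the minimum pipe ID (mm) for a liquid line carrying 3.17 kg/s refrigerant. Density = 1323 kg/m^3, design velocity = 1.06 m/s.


A = m_dot / (rho * v) = 3.17 / (1323 * 1.06) = 0.002260442961 m^2
d = sqrt(4*A/pi) * 1000
d = 53.6 mm

53.6


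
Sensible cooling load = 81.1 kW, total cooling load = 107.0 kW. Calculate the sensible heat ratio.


SHR = Q_sensible / Q_total
SHR = 81.1 / 107.0
SHR = 0.758

0.758


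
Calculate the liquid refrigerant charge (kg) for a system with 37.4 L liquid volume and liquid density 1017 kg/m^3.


Charge = V * rho / 1000
Charge = 37.4 * 1017 / 1000
Charge = 38.04 kg

38.04


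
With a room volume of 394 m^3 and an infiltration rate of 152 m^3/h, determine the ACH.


ACH = flow / volume
ACH = 152 / 394
ACH = 0.386

0.386


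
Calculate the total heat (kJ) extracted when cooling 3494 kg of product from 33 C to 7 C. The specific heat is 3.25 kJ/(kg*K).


dT = 33 - (7) = 26 K
Q = m * cp * dT = 3494 * 3.25 * 26
Q = 295243 kJ

295243


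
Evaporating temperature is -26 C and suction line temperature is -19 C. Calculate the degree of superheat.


Superheat = T_suction - T_evap
Superheat = -19 - (-26)
Superheat = 7 K

7


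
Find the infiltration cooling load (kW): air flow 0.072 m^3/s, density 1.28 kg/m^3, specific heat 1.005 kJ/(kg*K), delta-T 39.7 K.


Q = V_dot * rho * cp * dT
Q = 0.072 * 1.28 * 1.005 * 39.7
Q = 3.677 kW

3.677


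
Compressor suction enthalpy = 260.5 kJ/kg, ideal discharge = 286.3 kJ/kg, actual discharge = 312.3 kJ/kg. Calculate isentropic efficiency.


dh_ideal = 286.3 - 260.5 = 25.8 kJ/kg
dh_actual = 312.3 - 260.5 = 51.8 kJ/kg
eta_s = dh_ideal / dh_actual = 25.8 / 51.8
eta_s = 0.4981

0.4981


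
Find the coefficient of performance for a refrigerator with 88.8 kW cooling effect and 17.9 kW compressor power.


COP = Q_evap / W
COP = 88.8 / 17.9
COP = 4.961

4.961


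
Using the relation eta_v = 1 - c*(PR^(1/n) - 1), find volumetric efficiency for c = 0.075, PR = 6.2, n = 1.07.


PR^(1/n) = 6.2^(1/1.07) = 5.50241042
eta_v = 1 - 0.075 * (5.50241042 - 1)
eta_v = 0.6623

0.6623


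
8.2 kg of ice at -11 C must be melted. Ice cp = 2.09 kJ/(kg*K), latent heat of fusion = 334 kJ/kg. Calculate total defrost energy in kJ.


Sensible heat = cp * dT = 2.09 * 11 = 22.99 kJ/kg
Total per kg = 22.99 + 334 = 356.99 kJ/kg
Q = m * total = 8.2 * 356.99
Q = 2927.3 kJ

2927.3


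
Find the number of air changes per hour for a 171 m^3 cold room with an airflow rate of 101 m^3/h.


ACH = flow / volume
ACH = 101 / 171
ACH = 0.591

0.591


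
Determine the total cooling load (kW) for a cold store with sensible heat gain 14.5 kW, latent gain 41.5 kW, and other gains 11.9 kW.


Q_total = Q_s + Q_l + Q_misc
Q_total = 14.5 + 41.5 + 11.9
Q_total = 67.9 kW

67.9


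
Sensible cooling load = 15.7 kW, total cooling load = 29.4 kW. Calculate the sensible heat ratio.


SHR = Q_sensible / Q_total
SHR = 15.7 / 29.4
SHR = 0.534

0.534


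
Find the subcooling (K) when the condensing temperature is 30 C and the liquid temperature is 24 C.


Subcooling = T_cond - T_liquid
Subcooling = 30 - 24
Subcooling = 6 K

6


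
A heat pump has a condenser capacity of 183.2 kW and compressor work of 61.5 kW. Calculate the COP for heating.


COP_hp = Q_cond / W
COP_hp = 183.2 / 61.5
COP_hp = 2.979

2.979


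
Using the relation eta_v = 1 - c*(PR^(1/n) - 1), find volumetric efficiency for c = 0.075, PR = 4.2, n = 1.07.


PR^(1/n) = 4.2^(1/1.07) = 3.82363099
eta_v = 1 - 0.075 * (3.82363099 - 1)
eta_v = 0.7882

0.7882


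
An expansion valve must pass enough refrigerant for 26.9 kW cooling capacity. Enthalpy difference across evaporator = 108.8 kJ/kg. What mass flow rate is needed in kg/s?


m_dot = Q / dh
m_dot = 26.9 / 108.8
m_dot = 0.2472 kg/s

0.2472
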